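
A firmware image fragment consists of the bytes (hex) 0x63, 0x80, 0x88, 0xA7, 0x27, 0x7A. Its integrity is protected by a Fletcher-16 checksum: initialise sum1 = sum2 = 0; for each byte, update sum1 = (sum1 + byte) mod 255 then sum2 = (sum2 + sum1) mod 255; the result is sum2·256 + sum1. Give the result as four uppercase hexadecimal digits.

Running sums (mod 255):
  after byte 0 (0x63): sum1=99, sum2=99
  after byte 1 (0x80): sum1=227, sum2=71
  after byte 2 (0x88): sum1=108, sum2=179
  after byte 3 (0xA7): sum1=20, sum2=199
  after byte 4 (0x27): sum1=59, sum2=3
  after byte 5 (0x7A): sum1=181, sum2=184
Checksum = sum2·256 + sum1 = 184·256 + 181 = 47285 = 0xB8B5.

B8B5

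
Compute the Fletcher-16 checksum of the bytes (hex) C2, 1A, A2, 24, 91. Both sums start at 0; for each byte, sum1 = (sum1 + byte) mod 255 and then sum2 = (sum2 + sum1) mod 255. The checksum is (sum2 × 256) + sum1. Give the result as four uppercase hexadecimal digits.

Running sums (mod 255):
  after byte 0 (C2): sum1=194, sum2=194
  after byte 1 (1A): sum1=220, sum2=159
  after byte 2 (A2): sum1=127, sum2=31
  after byte 3 (24): sum1=163, sum2=194
  after byte 4 (91): sum1=53, sum2=247
Checksum = sum2·256 + sum1 = 247·256 + 53 = 63285 = 0xF735.

F735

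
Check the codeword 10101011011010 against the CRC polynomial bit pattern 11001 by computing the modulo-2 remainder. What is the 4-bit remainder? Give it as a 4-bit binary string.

Modulo-2 division of 10101011011010 by 11001:
  pos 0: 10101 XOR 11001 = 01100
  pos 1: 11000 XOR 11001 = 00001
  pos 5: 11101 XOR 11001 = 00100
  pos 7: 10010 XOR 11001 = 01011
  pos 8: 10111 XOR 11001 = 01110
  pos 9: 11100 XOR 11001 = 00101
Remainder = 0101 (nonzero — an error is detected).

0101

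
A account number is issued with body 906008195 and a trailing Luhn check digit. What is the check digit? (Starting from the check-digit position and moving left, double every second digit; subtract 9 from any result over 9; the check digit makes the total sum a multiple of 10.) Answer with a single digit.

8

Partial digits right→left: 5 9 1 8 0 0 6 0 9
Double every second digit counting from the check-digit position (so the 1st, 3rd, 5th, ... of the partial from the right).
  doubled (with −9 where >9): 1 2 0 3 9 → sum 15
  kept as-is: 9 8 0 0 → sum 17
Total = 15 + 17 = 32.
Check digit = (10 − (32 mod 10)) mod 10 = 8.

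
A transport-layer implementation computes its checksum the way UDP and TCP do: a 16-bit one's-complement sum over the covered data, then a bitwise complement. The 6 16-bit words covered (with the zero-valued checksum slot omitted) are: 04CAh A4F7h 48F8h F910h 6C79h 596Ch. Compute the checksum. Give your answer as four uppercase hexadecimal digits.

One's-complement addition (fold any carry out of bit 15 back into bit 0):
  0x04CA + 0xA4F7 = 0x0A9C1
  0xA9C1 + 0x48F8 = 0x0F2B9
  0xF2B9 + 0xF910 = 0x1EBC9 → wrap carry → 0xEBCA
  0xEBCA + 0x6C79 = 0x15843 → wrap carry → 0x5844
  0x5844 + 0x596C = 0x0B1B0
One's-complement sum = 0xB1B0.
Checksum = ~0xB1B0 & 0xFFFF = 0x4E4F.

4E4F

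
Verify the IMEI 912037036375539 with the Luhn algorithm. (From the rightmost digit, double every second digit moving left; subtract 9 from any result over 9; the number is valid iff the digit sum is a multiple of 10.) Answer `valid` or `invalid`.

invalid

From the right, keep odd positions and double even positions (subtract 9 from any doubled value over 9):
  doubled (positions 2,4,...): 6 1 6 6 5 0 2 → sum 26
  kept (positions 1,3,...): 9 5 7 6 0 3 2 9 → sum 41
Total = 67.
67 mod 10 = 7, so the number is invalid.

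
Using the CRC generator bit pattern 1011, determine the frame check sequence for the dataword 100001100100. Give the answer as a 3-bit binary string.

Append 3 zeros: 100001100100000. Divide by 1011 (XOR where the leading bit is 1):
  pos 0: 1000 XOR 1011 = 0011
  pos 2: 1101 XOR 1011 = 0110
  pos 3: 1101 XOR 1011 = 0110
  pos 4: 1100 XOR 1011 = 0111
  pos 5: 1110 XOR 1011 = 0101
  pos 6: 1011 XOR 1011 = 0000
Remainder (last 3 bits) = 000. This is the CRC / FCS.

000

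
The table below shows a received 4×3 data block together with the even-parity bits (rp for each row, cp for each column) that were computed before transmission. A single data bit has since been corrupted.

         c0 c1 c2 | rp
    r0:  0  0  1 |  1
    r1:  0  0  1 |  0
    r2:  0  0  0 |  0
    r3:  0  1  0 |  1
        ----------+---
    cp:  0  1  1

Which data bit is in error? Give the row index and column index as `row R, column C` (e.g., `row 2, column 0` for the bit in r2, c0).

Recompute each row's even parity and compare to rp:
  r0: data parity 1, sent rp 1 → ok
  r1: data parity 1, sent rp 0 → mismatch
  r2: data parity 0, sent rp 0 → ok
  r3: data parity 1, sent rp 1 → ok
Recompute each column's even parity and compare to cp:
  c0: data parity 0, sent cp 0 → ok
  c1: data parity 1, sent cp 1 → ok
  c2: data parity 0, sent cp 1 → mismatch
Exactly one row (r1) and one column (c2) fail → the flipped bit is at their intersection.

row 1, column 2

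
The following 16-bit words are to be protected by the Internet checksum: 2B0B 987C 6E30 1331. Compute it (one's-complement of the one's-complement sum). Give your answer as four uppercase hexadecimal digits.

One's-complement addition (fold any carry out of bit 15 back into bit 0):
  0x2B0B + 0x987C = 0x0C387
  0xC387 + 0x6E30 = 0x131B7 → wrap carry → 0x31B8
  0x31B8 + 0x1331 = 0x044E9
One's-complement sum = 0x44E9.
Checksum = ~0x44E9 & 0xFFFF = 0xBB16.

BB16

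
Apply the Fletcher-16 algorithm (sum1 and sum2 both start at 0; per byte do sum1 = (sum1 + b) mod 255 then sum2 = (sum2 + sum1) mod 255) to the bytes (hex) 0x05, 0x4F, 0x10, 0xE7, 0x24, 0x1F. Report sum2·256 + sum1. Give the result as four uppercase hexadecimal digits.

0A8F

Running sums (mod 255):
  after byte 0 (0x05): sum1=5, sum2=5
  after byte 1 (0x4F): sum1=84, sum2=89
  after byte 2 (0x10): sum1=100, sum2=189
  after byte 3 (0xE7): sum1=76, sum2=10
  after byte 4 (0x24): sum1=112, sum2=122
  after byte 5 (0x1F): sum1=143, sum2=10
Checksum = sum2·256 + sum1 = 10·256 + 143 = 2703 = 0x0A8F.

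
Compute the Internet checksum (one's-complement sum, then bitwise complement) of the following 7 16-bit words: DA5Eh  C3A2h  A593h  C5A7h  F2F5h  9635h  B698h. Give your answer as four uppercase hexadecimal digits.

One's-complement addition (fold any carry out of bit 15 back into bit 0):
  0xDA5E + 0xC3A2 = 0x19E00 → wrap carry → 0x9E01
  0x9E01 + 0xA593 = 0x14394 → wrap carry → 0x4395
  0x4395 + 0xC5A7 = 0x1093C → wrap carry → 0x093D
  0x093D + 0xF2F5 = 0x0FC32
  0xFC32 + 0x9635 = 0x19267 → wrap carry → 0x9268
  0x9268 + 0xB698 = 0x14900 → wrap carry → 0x4901
One's-complement sum = 0x4901.
Checksum = ~0x4901 & 0xFFFF = 0xB6FE.

B6FE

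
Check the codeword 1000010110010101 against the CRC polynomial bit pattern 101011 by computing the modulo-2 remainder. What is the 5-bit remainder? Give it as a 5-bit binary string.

Modulo-2 division of 1000010110010101 by 101011:
  pos 0: 100001 XOR 101011 = 001010
  pos 2: 101001 XOR 101011 = 000010
  pos 6: 101001 XOR 101011 = 000010
  pos 10: 100101 XOR 101011 = 001110
Remainder = 01110 (nonzero — an error is detected).

01110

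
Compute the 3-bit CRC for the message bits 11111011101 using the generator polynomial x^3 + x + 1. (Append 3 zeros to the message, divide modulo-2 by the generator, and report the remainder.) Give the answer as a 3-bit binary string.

Append 3 zeros: 11111011101000. Divide by 1011 (XOR where the leading bit is 1):
  pos 0: 1111 XOR 1011 = 0100
  pos 1: 1001 XOR 1011 = 0010
  pos 3: 1001 XOR 1011 = 0010
  pos 5: 1011 XOR 1011 = 0000
  pos 10: 1000 XOR 1011 = 0011
Remainder (last 3 bits) = 011. This is the CRC / FCS.

011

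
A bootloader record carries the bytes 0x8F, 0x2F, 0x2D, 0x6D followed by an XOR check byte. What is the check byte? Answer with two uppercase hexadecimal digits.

XOR the bytes together:
  start with 0x8F
  0x8F ⊕ 0x2F = 0xA0
  0xA0 ⊕ 0x2D = 0x8D
  0x8D ⊕ 0x6D = 0xE0

E0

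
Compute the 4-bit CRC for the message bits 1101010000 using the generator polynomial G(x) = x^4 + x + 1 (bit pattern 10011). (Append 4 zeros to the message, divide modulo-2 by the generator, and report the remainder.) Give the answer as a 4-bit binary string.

0000

Append 4 zeros: 11010100000000. Divide by 10011 (XOR where the leading bit is 1):
  pos 0: 11010 XOR 10011 = 01001
  pos 1: 10011 XOR 10011 = 00000
Remainder (last 4 bits) = 0000. This is the CRC / FCS.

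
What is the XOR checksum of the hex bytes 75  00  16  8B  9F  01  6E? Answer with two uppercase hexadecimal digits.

18

XOR the bytes together:
  start with 0x75
  0x75 ⊕ 0x00 = 0x75
  0x75 ⊕ 0x16 = 0x63
  0x63 ⊕ 0x8B = 0xE8
  0xE8 ⊕ 0x9F = 0x77
  0x77 ⊕ 0x01 = 0x76
  0x76 ⊕ 0x6E = 0x18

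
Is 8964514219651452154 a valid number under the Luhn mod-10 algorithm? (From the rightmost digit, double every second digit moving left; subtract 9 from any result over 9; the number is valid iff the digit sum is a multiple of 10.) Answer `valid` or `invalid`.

invalid

From the right, keep odd positions and double even positions (subtract 9 from any doubled value over 9):
  doubled (positions 2,4,...): 1 4 8 1 9 4 2 8 9 → sum 46
  kept (positions 1,3,...): 4 1 5 1 6 1 4 5 6 8 → sum 41
Total = 87.
87 mod 10 = 7, so the number is invalid.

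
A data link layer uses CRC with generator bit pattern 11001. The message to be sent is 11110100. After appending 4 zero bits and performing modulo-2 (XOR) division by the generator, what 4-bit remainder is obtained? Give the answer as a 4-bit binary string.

Append 4 zeros: 111101000000. Divide by 11001 (XOR where the leading bit is 1):
  pos 0: 11110 XOR 11001 = 00111
  pos 2: 11110 XOR 11001 = 00111
  pos 4: 11100 XOR 11001 = 00101
  pos 6: 10100 XOR 11001 = 01101
  pos 7: 11010 XOR 11001 = 00011
Remainder (last 4 bits) = 0011. This is the CRC / FCS.

0011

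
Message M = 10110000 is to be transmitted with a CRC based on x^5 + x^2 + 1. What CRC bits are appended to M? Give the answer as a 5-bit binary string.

00101

Append 5 zeros: 1011000000000. Divide by 100101 (XOR where the leading bit is 1):
  pos 0: 101100 XOR 100101 = 001001
  pos 2: 100100 XOR 100101 = 000001
  pos 7: 100000 XOR 100101 = 000101
Remainder (last 5 bits) = 00101. This is the CRC / FCS.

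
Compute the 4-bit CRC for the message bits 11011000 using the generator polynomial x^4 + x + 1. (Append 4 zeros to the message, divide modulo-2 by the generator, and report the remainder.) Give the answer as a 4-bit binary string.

Append 4 zeros: 110110000000. Divide by 10011 (XOR where the leading bit is 1):
  pos 0: 11011 XOR 10011 = 01000
  pos 1: 10000 XOR 10011 = 00011
  pos 4: 11000 XOR 10011 = 01011
  pos 5: 10110 XOR 10011 = 00101
  pos 7: 10100 XOR 10011 = 00111
Remainder (last 4 bits) = 0111. This is the CRC / FCS.

0111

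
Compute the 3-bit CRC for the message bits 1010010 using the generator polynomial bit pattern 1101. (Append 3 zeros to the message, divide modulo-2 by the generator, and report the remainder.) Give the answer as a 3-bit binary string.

010

Append 3 zeros: 1010010000. Divide by 1101 (XOR where the leading bit is 1):
  pos 0: 1010 XOR 1101 = 0111
  pos 1: 1110 XOR 1101 = 0011
  pos 3: 1110 XOR 1101 = 0011
  pos 5: 1100 XOR 1101 = 0001
Remainder (last 3 bits) = 010. This is the CRC / FCS.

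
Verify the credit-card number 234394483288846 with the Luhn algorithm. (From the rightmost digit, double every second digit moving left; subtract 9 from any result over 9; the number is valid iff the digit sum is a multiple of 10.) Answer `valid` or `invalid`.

From the right, keep odd positions and double even positions (subtract 9 from any doubled value over 9):
  doubled (positions 2,4,...): 8 7 4 7 8 6 6 → sum 46
  kept (positions 1,3,...): 6 8 8 3 4 9 4 2 → sum 44
Total = 90.
90 mod 10 = 0, so the number is valid.

valid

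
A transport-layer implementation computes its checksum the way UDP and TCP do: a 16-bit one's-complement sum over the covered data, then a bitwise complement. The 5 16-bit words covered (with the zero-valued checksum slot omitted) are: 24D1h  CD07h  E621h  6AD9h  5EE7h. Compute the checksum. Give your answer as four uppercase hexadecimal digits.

One's-complement addition (fold any carry out of bit 15 back into bit 0):
  0x24D1 + 0xCD07 = 0x0F1D8
  0xF1D8 + 0xE621 = 0x1D7F9 → wrap carry → 0xD7FA
  0xD7FA + 0x6AD9 = 0x142D3 → wrap carry → 0x42D4
  0x42D4 + 0x5EE7 = 0x0A1BB
One's-complement sum = 0xA1BB.
Checksum = ~0xA1BB & 0xFFFF = 0x5E44.

5E44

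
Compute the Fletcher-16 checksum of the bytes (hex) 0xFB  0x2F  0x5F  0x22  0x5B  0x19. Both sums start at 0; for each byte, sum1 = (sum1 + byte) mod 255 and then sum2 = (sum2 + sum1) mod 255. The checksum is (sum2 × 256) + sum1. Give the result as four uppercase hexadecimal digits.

8721

Running sums (mod 255):
  after byte 0 (0xFB): sum1=251, sum2=251
  after byte 1 (0x2F): sum1=43, sum2=39
  after byte 2 (0x5F): sum1=138, sum2=177
  after byte 3 (0x22): sum1=172, sum2=94
  after byte 4 (0x5B): sum1=8, sum2=102
  after byte 5 (0x19): sum1=33, sum2=135
Checksum = sum2·256 + sum1 = 135·256 + 33 = 34593 = 0x8721.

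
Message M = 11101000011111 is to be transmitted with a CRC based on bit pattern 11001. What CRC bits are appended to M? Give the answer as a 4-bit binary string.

0101

Append 4 zeros: 111010000111110000. Divide by 11001 (XOR where the leading bit is 1):
  pos 0: 11101 XOR 11001 = 00100
  pos 2: 10000 XOR 11001 = 01001
  pos 3: 10010 XOR 11001 = 01011
  pos 4: 10110 XOR 11001 = 01111
  pos 5: 11111 XOR 11001 = 00110
  pos 7: 11011 XOR 11001 = 00010
  pos 10: 10110 XOR 11001 = 01111
  pos 11: 11110 XOR 11001 = 00111
  pos 13: 11100 XOR 11001 = 00101
Remainder (last 4 bits) = 0101. This is the CRC / FCS.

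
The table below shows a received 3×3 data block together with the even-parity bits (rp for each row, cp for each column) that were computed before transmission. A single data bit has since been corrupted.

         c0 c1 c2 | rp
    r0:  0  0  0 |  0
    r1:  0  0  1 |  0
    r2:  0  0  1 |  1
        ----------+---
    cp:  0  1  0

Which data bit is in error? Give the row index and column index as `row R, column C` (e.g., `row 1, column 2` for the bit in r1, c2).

Recompute each row's even parity and compare to rp:
  r0: data parity 0, sent rp 0 → ok
  r1: data parity 1, sent rp 0 → mismatch
  r2: data parity 1, sent rp 1 → ok
Recompute each column's even parity and compare to cp:
  c0: data parity 0, sent cp 0 → ok
  c1: data parity 0, sent cp 1 → mismatch
  c2: data parity 0, sent cp 0 → ok
Exactly one row (r1) and one column (c1) fail → the flipped bit is at their intersection.

row 1, column 1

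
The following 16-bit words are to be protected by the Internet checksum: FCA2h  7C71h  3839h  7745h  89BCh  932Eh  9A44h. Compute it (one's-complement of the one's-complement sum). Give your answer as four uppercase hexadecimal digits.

One's-complement addition (fold any carry out of bit 15 back into bit 0):
  0xFCA2 + 0x7C71 = 0x17913 → wrap carry → 0x7914
  0x7914 + 0x3839 = 0x0B14D
  0xB14D + 0x7745 = 0x12892 → wrap carry → 0x2893
  0x2893 + 0x89BC = 0x0B24F
  0xB24F + 0x932E = 0x1457D → wrap carry → 0x457E
  0x457E + 0x9A44 = 0x0DFC2
One's-complement sum = 0xDFC2.
Checksum = ~0xDFC2 & 0xFFFF = 0x203D.

203D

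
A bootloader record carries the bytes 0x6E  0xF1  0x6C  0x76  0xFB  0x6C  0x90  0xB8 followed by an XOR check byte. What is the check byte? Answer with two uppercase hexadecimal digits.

XOR the bytes together:
  start with 0x6E
  0x6E ⊕ 0xF1 = 0x9F
  0x9F ⊕ 0x6C = 0xF3
  0xF3 ⊕ 0x76 = 0x85
  0x85 ⊕ 0xFB = 0x7E
  0x7E ⊕ 0x6C = 0x12
  0x12 ⊕ 0x90 = 0x82
  0x82 ⊕ 0xB8 = 0x3A

3A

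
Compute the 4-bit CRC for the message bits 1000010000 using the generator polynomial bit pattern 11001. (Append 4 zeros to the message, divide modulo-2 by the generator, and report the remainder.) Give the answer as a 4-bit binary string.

Append 4 zeros: 10000100000000. Divide by 11001 (XOR where the leading bit is 1):
  pos 0: 10000 XOR 11001 = 01001
  pos 1: 10011 XOR 11001 = 01010
  pos 2: 10100 XOR 11001 = 01101
  pos 3: 11010 XOR 11001 = 00011
  pos 6: 11000 XOR 11001 = 00001
Remainder (last 4 bits) = 1000. This is the CRC / FCS.

1000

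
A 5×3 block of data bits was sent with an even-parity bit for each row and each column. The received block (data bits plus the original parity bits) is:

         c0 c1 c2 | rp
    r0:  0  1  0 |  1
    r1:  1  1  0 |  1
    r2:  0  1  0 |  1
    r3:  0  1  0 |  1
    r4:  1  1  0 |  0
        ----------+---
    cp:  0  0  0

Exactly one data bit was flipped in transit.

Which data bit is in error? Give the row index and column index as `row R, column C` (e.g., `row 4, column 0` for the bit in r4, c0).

row 1, column 1

Recompute each row's even parity and compare to rp:
  r0: data parity 1, sent rp 1 → ok
  r1: data parity 0, sent rp 1 → mismatch
  r2: data parity 1, sent rp 1 → ok
  r3: data parity 1, sent rp 1 → ok
  r4: data parity 0, sent rp 0 → ok
Recompute each column's even parity and compare to cp:
  c0: data parity 0, sent cp 0 → ok
  c1: data parity 1, sent cp 0 → mismatch
  c2: data parity 0, sent cp 0 → ok
Exactly one row (r1) and one column (c1) fail → the flipped bit is at their intersection.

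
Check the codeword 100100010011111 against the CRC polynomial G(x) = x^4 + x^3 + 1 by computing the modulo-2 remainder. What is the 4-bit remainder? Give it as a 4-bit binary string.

0000

Modulo-2 division of 100100010011111 by 11001:
  pos 0: 10010 XOR 11001 = 01011
  pos 1: 10110 XOR 11001 = 01111
  pos 2: 11110 XOR 11001 = 00111
  pos 4: 11110 XOR 11001 = 00111
  pos 6: 11101 XOR 11001 = 00100
  pos 8: 10011 XOR 11001 = 01010
  pos 9: 10101 XOR 11001 = 01100
  pos 10: 11001 XOR 11001 = 00000
Remainder = 0000 (zero — the frame passes the CRC check).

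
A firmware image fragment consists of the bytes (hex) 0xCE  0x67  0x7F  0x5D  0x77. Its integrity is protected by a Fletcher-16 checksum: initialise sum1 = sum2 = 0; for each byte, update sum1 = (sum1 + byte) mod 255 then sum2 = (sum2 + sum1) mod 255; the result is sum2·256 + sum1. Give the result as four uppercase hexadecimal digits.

588A

Running sums (mod 255):
  after byte 0 (0xCE): sum1=206, sum2=206
  after byte 1 (0x67): sum1=54, sum2=5
  after byte 2 (0x7F): sum1=181, sum2=186
  after byte 3 (0x5D): sum1=19, sum2=205
  after byte 4 (0x77): sum1=138, sum2=88
Checksum = sum2·256 + sum1 = 88·256 + 138 = 22666 = 0x588A.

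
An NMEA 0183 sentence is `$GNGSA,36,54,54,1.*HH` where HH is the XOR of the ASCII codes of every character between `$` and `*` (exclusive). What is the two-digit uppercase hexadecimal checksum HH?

XOR the ASCII codes of the payload characters:
  'G' = 0x47 → acc = 0x47
  'N' = 0x4E → acc = 0x09
  'G' = 0x47 → acc = 0x4E
  'S' = 0x53 → acc = 0x1D
  'A' = 0x41 → acc = 0x5C
  ',' = 0x2C → acc = 0x70
  '3' = 0x33 → acc = 0x43
  '6' = 0x36 → acc = 0x75
  ',' = 0x2C → acc = 0x59
  '5' = 0x35 → acc = 0x6C
  '4' = 0x34 → acc = 0x58
  ',' = 0x2C → acc = 0x74
  '5' = 0x35 → acc = 0x41
  '4' = 0x34 → acc = 0x75
  ',' = 0x2C → acc = 0x59
  '1' = 0x31 → acc = 0x68
  '.' = 0x2E → acc = 0x46
Checksum = 0x46.

46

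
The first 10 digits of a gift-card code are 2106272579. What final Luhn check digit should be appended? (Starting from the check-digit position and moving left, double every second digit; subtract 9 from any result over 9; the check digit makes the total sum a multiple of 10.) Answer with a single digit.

Partial digits right→left: 9 7 5 2 7 2 6 0 1 2
Double every second digit counting from the check-digit position (so the 1st, 3rd, 5th, ... of the partial from the right).
  doubled (with −9 where >9): 9 1 5 3 2 → sum 20
  kept as-is: 7 2 2 0 2 → sum 13
Total = 20 + 13 = 33.
Check digit = (10 − (33 mod 10)) mod 10 = 7.

7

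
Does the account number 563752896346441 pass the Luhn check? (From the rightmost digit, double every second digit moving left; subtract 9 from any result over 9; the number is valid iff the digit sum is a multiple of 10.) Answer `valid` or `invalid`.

From the right, keep odd positions and double even positions (subtract 9 from any doubled value over 9):
  doubled (positions 2,4,...): 8 3 6 9 4 5 3 → sum 38
  kept (positions 1,3,...): 1 4 4 6 8 5 3 5 → sum 36
Total = 74.
74 mod 10 = 4, so the number is invalid.

invalid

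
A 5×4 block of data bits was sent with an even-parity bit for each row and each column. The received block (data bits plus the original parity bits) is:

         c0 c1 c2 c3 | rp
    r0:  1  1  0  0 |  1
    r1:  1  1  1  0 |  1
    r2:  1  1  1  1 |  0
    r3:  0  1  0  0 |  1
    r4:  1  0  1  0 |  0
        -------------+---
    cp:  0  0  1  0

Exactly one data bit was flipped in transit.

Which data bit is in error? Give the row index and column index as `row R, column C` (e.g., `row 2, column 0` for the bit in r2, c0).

Recompute each row's even parity and compare to rp:
  r0: data parity 0, sent rp 1 → mismatch
  r1: data parity 1, sent rp 1 → ok
  r2: data parity 0, sent rp 0 → ok
  r3: data parity 1, sent rp 1 → ok
  r4: data parity 0, sent rp 0 → ok
Recompute each column's even parity and compare to cp:
  c0: data parity 0, sent cp 0 → ok
  c1: data parity 0, sent cp 0 → ok
  c2: data parity 1, sent cp 1 → ok
  c3: data parity 1, sent cp 0 → mismatch
Exactly one row (r0) and one column (c3) fail → the flipped bit is at their intersection.

row 0, column 3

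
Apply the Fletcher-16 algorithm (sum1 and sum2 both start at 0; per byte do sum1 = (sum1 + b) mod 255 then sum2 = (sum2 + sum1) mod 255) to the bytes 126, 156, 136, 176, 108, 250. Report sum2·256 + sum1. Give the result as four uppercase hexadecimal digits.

0EBB

Running sums (mod 255):
  after byte 0 (126): sum1=126, sum2=126
  after byte 1 (156): sum1=27, sum2=153
  after byte 2 (136): sum1=163, sum2=61
  after byte 3 (176): sum1=84, sum2=145
  after byte 4 (108): sum1=192, sum2=82
  after byte 5 (250): sum1=187, sum2=14
Checksum = sum2·256 + sum1 = 14·256 + 187 = 3771 = 0x0EBB.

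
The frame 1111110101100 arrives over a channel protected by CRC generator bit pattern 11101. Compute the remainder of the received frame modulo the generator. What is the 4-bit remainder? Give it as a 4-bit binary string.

1110

Modulo-2 division of 1111110101100 by 11101:
  pos 0: 11111 XOR 11101 = 00010
  pos 3: 10101 XOR 11101 = 01000
  pos 4: 10000 XOR 11101 = 01101
  pos 5: 11011 XOR 11101 = 00110
  pos 7: 11010 XOR 11101 = 00111
Remainder = 1110 (nonzero — an error is detected).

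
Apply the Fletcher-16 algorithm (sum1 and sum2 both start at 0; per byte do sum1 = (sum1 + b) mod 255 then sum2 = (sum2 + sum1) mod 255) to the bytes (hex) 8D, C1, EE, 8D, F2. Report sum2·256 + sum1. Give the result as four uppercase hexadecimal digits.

Running sums (mod 255):
  after byte 0 (8D): sum1=141, sum2=141
  after byte 1 (C1): sum1=79, sum2=220
  after byte 2 (EE): sum1=62, sum2=27
  after byte 3 (8D): sum1=203, sum2=230
  after byte 4 (F2): sum1=190, sum2=165
Checksum = sum2·256 + sum1 = 165·256 + 190 = 42430 = 0xA5BE.

A5BE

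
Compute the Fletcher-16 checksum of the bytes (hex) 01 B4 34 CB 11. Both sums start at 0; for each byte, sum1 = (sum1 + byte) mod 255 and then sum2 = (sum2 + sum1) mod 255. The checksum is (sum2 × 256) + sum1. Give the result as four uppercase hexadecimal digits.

Running sums (mod 255):
  after byte 0 (01): sum1=1, sum2=1
  after byte 1 (B4): sum1=181, sum2=182
  after byte 2 (34): sum1=233, sum2=160
  after byte 3 (CB): sum1=181, sum2=86
  after byte 4 (11): sum1=198, sum2=29
Checksum = sum2·256 + sum1 = 29·256 + 198 = 7622 = 0x1DC6.

1DC6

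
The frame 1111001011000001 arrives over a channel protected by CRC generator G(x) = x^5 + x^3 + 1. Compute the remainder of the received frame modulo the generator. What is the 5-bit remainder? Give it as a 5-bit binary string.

Modulo-2 division of 1111001011000001 by 101001:
  pos 0: 111100 XOR 101001 = 010101
  pos 1: 101011 XOR 101001 = 000010
  pos 5: 100110 XOR 101001 = 001111
  pos 7: 111100 XOR 101001 = 010101
  pos 8: 101010 XOR 101001 = 000011
Remainder = 01101 (nonzero — an error is detected).

01101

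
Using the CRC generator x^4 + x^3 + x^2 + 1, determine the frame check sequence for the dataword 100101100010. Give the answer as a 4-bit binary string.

1110

Append 4 zeros: 1001011000100000. Divide by 11101 (XOR where the leading bit is 1):
  pos 0: 10010 XOR 11101 = 01111
  pos 1: 11111 XOR 11101 = 00010
  pos 4: 10100 XOR 11101 = 01001
  pos 5: 10010 XOR 11101 = 01111
  pos 6: 11111 XOR 11101 = 00010
  pos 9: 10000 XOR 11101 = 01101
  pos 10: 11010 XOR 11101 = 00111
Remainder (last 4 bits) = 1110. This is the CRC / FCS.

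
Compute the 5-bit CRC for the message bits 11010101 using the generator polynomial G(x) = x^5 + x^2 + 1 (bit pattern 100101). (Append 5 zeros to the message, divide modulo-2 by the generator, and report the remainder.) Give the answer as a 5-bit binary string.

00010

Append 5 zeros: 1101010100000. Divide by 100101 (XOR where the leading bit is 1):
  pos 0: 110101 XOR 100101 = 010000
  pos 1: 100000 XOR 100101 = 000101
  pos 4: 101100 XOR 100101 = 001001
  pos 6: 100100 XOR 100101 = 000001
Remainder (last 5 bits) = 00010. This is the CRC / FCS.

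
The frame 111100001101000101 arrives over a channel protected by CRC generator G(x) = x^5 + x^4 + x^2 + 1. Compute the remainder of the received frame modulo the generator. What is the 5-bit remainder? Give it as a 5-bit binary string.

01000

Modulo-2 division of 111100001101000101 by 110101:
  pos 0: 111100 XOR 110101 = 001001
  pos 2: 100100 XOR 110101 = 010001
  pos 3: 100011 XOR 110101 = 010110
  pos 4: 101101 XOR 110101 = 011000
  pos 5: 110000 XOR 110101 = 000101
  pos 8: 101100 XOR 110101 = 011001
  pos 9: 110010 XOR 110101 = 000111
  pos 12: 111101 XOR 110101 = 001000
Remainder = 01000 (nonzero — an error is detected).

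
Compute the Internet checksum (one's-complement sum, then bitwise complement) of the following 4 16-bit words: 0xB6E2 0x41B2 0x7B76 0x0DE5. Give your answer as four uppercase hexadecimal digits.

7E0F

One's-complement addition (fold any carry out of bit 15 back into bit 0):
  0xB6E2 + 0x41B2 = 0x0F894
  0xF894 + 0x7B76 = 0x1740A → wrap carry → 0x740B
  0x740B + 0x0DE5 = 0x081F0
One's-complement sum = 0x81F0.
Checksum = ~0x81F0 & 0xFFFF = 0x7E0F.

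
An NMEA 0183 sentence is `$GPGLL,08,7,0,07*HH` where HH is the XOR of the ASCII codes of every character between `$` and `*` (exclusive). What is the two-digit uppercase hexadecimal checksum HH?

58

XOR the ASCII codes of the payload characters:
  'G' = 0x47 → acc = 0x47
  'P' = 0x50 → acc = 0x17
  'G' = 0x47 → acc = 0x50
  'L' = 0x4C → acc = 0x1C
  'L' = 0x4C → acc = 0x50
  ',' = 0x2C → acc = 0x7C
  '0' = 0x30 → acc = 0x4C
  '8' = 0x38 → acc = 0x74
  ',' = 0x2C → acc = 0x58
  '7' = 0x37 → acc = 0x6F
  ',' = 0x2C → acc = 0x43
  '0' = 0x30 → acc = 0x73
  ',' = 0x2C → acc = 0x5F
  '0' = 0x30 → acc = 0x6F
  '7' = 0x37 → acc = 0x58
Checksum = 0x58.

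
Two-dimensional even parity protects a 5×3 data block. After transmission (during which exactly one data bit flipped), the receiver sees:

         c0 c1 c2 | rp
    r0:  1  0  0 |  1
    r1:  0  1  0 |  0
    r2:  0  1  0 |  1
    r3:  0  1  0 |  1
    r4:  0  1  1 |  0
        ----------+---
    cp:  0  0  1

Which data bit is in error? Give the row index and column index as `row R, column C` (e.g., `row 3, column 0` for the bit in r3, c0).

row 1, column 0

Recompute each row's even parity and compare to rp:
  r0: data parity 1, sent rp 1 → ok
  r1: data parity 1, sent rp 0 → mismatch
  r2: data parity 1, sent rp 1 → ok
  r3: data parity 1, sent rp 1 → ok
  r4: data parity 0, sent rp 0 → ok
Recompute each column's even parity and compare to cp:
  c0: data parity 1, sent cp 0 → mismatch
  c1: data parity 0, sent cp 0 → ok
  c2: data parity 1, sent cp 1 → ok
Exactly one row (r1) and one column (c0) fail → the flipped bit is at their intersection.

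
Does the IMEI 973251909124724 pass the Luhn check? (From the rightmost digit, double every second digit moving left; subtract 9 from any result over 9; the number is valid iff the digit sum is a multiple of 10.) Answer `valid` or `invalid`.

invalid

From the right, keep odd positions and double even positions (subtract 9 from any doubled value over 9):
  doubled (positions 2,4,...): 4 8 2 0 2 4 5 → sum 25
  kept (positions 1,3,...): 4 7 2 9 9 5 3 9 → sum 48
Total = 73.
73 mod 10 = 3, so the number is invalid.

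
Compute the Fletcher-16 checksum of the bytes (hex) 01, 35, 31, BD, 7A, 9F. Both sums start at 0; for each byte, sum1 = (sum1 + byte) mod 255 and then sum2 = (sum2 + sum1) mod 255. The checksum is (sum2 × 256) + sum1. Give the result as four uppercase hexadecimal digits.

Running sums (mod 255):
  after byte 0 (01): sum1=1, sum2=1
  after byte 1 (35): sum1=54, sum2=55
  after byte 2 (31): sum1=103, sum2=158
  after byte 3 (BD): sum1=37, sum2=195
  after byte 4 (7A): sum1=159, sum2=99
  after byte 5 (9F): sum1=63, sum2=162
Checksum = sum2·256 + sum1 = 162·256 + 63 = 41535 = 0xA23F.

A23F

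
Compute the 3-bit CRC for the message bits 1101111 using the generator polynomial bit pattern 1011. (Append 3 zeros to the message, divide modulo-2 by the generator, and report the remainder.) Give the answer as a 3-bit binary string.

001

Append 3 zeros: 1101111000. Divide by 1011 (XOR where the leading bit is 1):
  pos 0: 1101 XOR 1011 = 0110
  pos 1: 1101 XOR 1011 = 0110
  pos 2: 1101 XOR 1011 = 0110
  pos 3: 1101 XOR 1011 = 0110
  pos 4: 1100 XOR 1011 = 0111
  pos 5: 1110 XOR 1011 = 0101
  pos 6: 1010 XOR 1011 = 0001
Remainder (last 3 bits) = 001. This is the CRC / FCS.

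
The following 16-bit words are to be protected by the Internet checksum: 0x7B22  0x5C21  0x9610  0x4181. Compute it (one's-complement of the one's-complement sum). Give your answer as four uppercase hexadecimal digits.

512A

One's-complement addition (fold any carry out of bit 15 back into bit 0):
  0x7B22 + 0x5C21 = 0x0D743
  0xD743 + 0x9610 = 0x16D53 → wrap carry → 0x6D54
  0x6D54 + 0x4181 = 0x0AED5
One's-complement sum = 0xAED5.
Checksum = ~0xAED5 & 0xFFFF = 0x512A.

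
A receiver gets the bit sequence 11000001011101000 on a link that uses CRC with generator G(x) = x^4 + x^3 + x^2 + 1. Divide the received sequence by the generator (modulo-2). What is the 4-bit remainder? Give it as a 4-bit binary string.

Modulo-2 division of 11000001011101000 by 11101:
  pos 0: 11000 XOR 11101 = 00101
  pos 2: 10100 XOR 11101 = 01001
  pos 3: 10011 XOR 11101 = 01110
  pos 4: 11100 XOR 11101 = 00001
  pos 8: 11110 XOR 11101 = 00011
  pos 11: 11100 XOR 11101 = 00001
Remainder = 0010 (nonzero — an error is detected).

0010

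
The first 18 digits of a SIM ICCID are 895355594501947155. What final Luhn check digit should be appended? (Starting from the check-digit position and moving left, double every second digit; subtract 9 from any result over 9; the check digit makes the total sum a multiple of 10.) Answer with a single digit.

Partial digits right→left: 5 5 1 7 4 9 1 0 5 4 9 5 5 5 3 5 9 8
Double every second digit counting from the check-digit position (so the 1st, 3rd, 5th, ... of the partial from the right).
  doubled (with −9 where >9): 1 2 8 2 1 9 1 6 9 → sum 39
  kept as-is: 5 7 9 0 4 5 5 5 8 → sum 48
Total = 39 + 48 = 87.
Check digit = (10 − (87 mod 10)) mod 10 = 3.

3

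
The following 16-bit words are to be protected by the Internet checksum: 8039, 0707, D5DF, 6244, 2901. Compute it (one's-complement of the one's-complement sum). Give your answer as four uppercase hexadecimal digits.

One's-complement addition (fold any carry out of bit 15 back into bit 0):
  0x8039 + 0x0707 = 0x08740
  0x8740 + 0xD5DF = 0x15D1F → wrap carry → 0x5D20
  0x5D20 + 0x6244 = 0x0BF64
  0xBF64 + 0x2901 = 0x0E865
One's-complement sum = 0xE865.
Checksum = ~0xE865 & 0xFFFF = 0x179A.

179A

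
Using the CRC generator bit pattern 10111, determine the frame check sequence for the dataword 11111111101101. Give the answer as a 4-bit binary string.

Append 4 zeros: 111111111011010000. Divide by 10111 (XOR where the leading bit is 1):
  pos 0: 11111 XOR 10111 = 01000
  pos 1: 10001 XOR 10111 = 00110
  pos 3: 11011 XOR 10111 = 01100
  pos 4: 11001 XOR 10111 = 01110
  pos 5: 11100 XOR 10111 = 01011
  pos 6: 10111 XOR 10111 = 00000
  pos 11: 10100 XOR 10111 = 00011
Remainder (last 4 bits) = 1100. This is the CRC / FCS.

1100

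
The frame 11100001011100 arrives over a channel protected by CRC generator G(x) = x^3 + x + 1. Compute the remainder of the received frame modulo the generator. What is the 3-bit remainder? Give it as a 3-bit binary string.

Modulo-2 division of 11100001011100 by 1011:
  pos 0: 1110 XOR 1011 = 0101
  pos 1: 1010 XOR 1011 = 0001
  pos 4: 1001 XOR 1011 = 0010
  pos 6: 1001 XOR 1011 = 0010
  pos 8: 1011 XOR 1011 = 0000
Remainder = 000 (zero — the frame passes the CRC check).

000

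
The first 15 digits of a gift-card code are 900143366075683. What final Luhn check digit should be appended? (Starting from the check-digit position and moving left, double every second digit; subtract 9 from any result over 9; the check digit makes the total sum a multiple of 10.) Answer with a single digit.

7

Partial digits right→left: 3 8 6 5 7 0 6 6 3 3 4 1 0 0 9
Double every second digit counting from the check-digit position (so the 1st, 3rd, 5th, ... of the partial from the right).
  doubled (with −9 where >9): 6 3 5 3 6 8 0 9 → sum 40
  kept as-is: 8 5 0 6 3 1 0 → sum 23
Total = 40 + 23 = 63.
Check digit = (10 − (63 mod 10)) mod 10 = 7.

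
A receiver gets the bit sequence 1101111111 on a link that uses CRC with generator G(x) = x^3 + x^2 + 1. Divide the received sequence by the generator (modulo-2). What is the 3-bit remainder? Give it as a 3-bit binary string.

110

Modulo-2 division of 1101111111 by 1101:
  pos 0: 1101 XOR 1101 = 0000
  pos 4: 1111 XOR 1101 = 0010
  pos 6: 1011 XOR 1101 = 0110
Remainder = 110 (nonzero — an error is detected).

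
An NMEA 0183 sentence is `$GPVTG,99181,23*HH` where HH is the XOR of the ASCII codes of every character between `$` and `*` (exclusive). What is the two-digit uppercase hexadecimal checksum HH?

6B

XOR the ASCII codes of the payload characters:
  'G' = 0x47 → acc = 0x47
  'P' = 0x50 → acc = 0x17
  'V' = 0x56 → acc = 0x41
  'T' = 0x54 → acc = 0x15
  'G' = 0x47 → acc = 0x52
  ',' = 0x2C → acc = 0x7E
  '9' = 0x39 → acc = 0x47
  '9' = 0x39 → acc = 0x7E
  '1' = 0x31 → acc = 0x4F
  '8' = 0x38 → acc = 0x77
  '1' = 0x31 → acc = 0x46
  ',' = 0x2C → acc = 0x6A
  '2' = 0x32 → acc = 0x58
  '3' = 0x33 → acc = 0x6B
Checksum = 0x6B.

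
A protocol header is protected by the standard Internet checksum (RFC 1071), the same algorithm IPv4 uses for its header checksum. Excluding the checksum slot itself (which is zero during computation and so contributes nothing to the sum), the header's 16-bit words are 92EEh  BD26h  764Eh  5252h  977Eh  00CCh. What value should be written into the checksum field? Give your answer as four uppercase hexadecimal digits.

4EFF

One's-complement addition (fold any carry out of bit 15 back into bit 0):
  0x92EE + 0xBD26 = 0x15014 → wrap carry → 0x5015
  0x5015 + 0x764E = 0x0C663
  0xC663 + 0x5252 = 0x118B5 → wrap carry → 0x18B6
  0x18B6 + 0x977E = 0x0B034
  0xB034 + 0x00CC = 0x0B100
One's-complement sum = 0xB100.
Checksum = ~0xB100 & 0xFFFF = 0x4EFF.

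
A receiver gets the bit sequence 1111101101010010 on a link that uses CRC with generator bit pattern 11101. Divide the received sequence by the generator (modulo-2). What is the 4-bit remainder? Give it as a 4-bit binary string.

Modulo-2 division of 1111101101010010 by 11101:
  pos 0: 11111 XOR 11101 = 00010
  pos 3: 10011 XOR 11101 = 01110
  pos 4: 11100 XOR 11101 = 00001
  pos 8: 11010 XOR 11101 = 00111
  pos 10: 11101 XOR 11101 = 00000
Remainder = 0000 (zero — the frame passes the CRC check).

0000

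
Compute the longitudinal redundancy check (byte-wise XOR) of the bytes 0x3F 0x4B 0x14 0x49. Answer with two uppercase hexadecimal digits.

29

XOR the bytes together:
  start with 0x3F
  0x3F ⊕ 0x4B = 0x74
  0x74 ⊕ 0x14 = 0x60
  0x60 ⊕ 0x49 = 0x29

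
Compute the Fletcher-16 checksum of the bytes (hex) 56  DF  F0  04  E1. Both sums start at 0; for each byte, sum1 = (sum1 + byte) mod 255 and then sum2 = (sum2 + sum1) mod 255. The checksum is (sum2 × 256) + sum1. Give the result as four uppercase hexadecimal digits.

EB0D

Running sums (mod 255):
  after byte 0 (56): sum1=86, sum2=86
  after byte 1 (DF): sum1=54, sum2=140
  after byte 2 (F0): sum1=39, sum2=179
  after byte 3 (04): sum1=43, sum2=222
  after byte 4 (E1): sum1=13, sum2=235
Checksum = sum2·256 + sum1 = 235·256 + 13 = 60173 = 0xEB0D.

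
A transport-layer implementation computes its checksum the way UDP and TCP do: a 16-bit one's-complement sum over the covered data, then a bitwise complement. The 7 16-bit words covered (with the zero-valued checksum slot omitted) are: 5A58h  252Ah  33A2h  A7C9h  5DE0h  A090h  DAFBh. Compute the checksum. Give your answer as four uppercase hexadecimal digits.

CBA4

One's-complement addition (fold any carry out of bit 15 back into bit 0):
  0x5A58 + 0x252A = 0x07F82
  0x7F82 + 0x33A2 = 0x0B324
  0xB324 + 0xA7C9 = 0x15AED → wrap carry → 0x5AEE
  0x5AEE + 0x5DE0 = 0x0B8CE
  0xB8CE + 0xA090 = 0x1595E → wrap carry → 0x595F
  0x595F + 0xDAFB = 0x1345A → wrap carry → 0x345B
One's-complement sum = 0x345B.
Checksum = ~0x345B & 0xFFFF = 0xCBA4.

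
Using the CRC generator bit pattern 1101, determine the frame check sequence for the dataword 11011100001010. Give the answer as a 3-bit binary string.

Append 3 zeros: 11011100001010000. Divide by 1101 (XOR where the leading bit is 1):
  pos 0: 1101 XOR 1101 = 0000
  pos 4: 1100 XOR 1101 = 0001
  pos 7: 1001 XOR 1101 = 0100
  pos 8: 1000 XOR 1101 = 0101
  pos 9: 1011 XOR 1101 = 0110
  pos 10: 1100 XOR 1101 = 0001
  pos 13: 1000 XOR 1101 = 0101
Remainder (last 3 bits) = 101. This is the CRC / FCS.

101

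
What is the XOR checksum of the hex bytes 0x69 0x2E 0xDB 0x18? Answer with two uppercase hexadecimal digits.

84

XOR the bytes together:
  start with 0x69
  0x69 ⊕ 0x2E = 0x47
  0x47 ⊕ 0xDB = 0x9C
  0x9C ⊕ 0x18 = 0x84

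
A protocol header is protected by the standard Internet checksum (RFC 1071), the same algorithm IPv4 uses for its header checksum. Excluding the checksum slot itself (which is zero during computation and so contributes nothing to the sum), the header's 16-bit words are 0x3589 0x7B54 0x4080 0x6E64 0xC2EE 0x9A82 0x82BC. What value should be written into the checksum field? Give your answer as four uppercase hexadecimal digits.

One's-complement addition (fold any carry out of bit 15 back into bit 0):
  0x3589 + 0x7B54 = 0x0B0DD
  0xB0DD + 0x4080 = 0x0F15D
  0xF15D + 0x6E64 = 0x15FC1 → wrap carry → 0x5FC2
  0x5FC2 + 0xC2EE = 0x122B0 → wrap carry → 0x22B1
  0x22B1 + 0x9A82 = 0x0BD33
  0xBD33 + 0x82BC = 0x13FEF → wrap carry → 0x3FF0
One's-complement sum = 0x3FF0.
Checksum = ~0x3FF0 & 0xFFFF = 0xC00F.

C00F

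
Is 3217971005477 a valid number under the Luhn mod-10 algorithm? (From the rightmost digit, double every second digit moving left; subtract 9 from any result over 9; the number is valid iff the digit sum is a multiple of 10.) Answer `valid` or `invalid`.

invalid

From the right, keep odd positions and double even positions (subtract 9 from any doubled value over 9):
  doubled (positions 2,4,...): 5 1 0 5 5 4 → sum 20
  kept (positions 1,3,...): 7 4 0 1 9 1 3 → sum 25
Total = 45.
45 mod 10 = 5, so the number is invalid.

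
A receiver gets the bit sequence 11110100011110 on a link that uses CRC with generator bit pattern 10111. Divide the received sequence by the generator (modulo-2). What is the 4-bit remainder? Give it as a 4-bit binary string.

Modulo-2 division of 11110100011110 by 10111:
  pos 0: 11110 XOR 10111 = 01001
  pos 1: 10011 XOR 10111 = 00100
  pos 3: 10000 XOR 10111 = 00111
  pos 5: 11101 XOR 10111 = 01010
  pos 6: 10101 XOR 10111 = 00010
  pos 9: 10110 XOR 10111 = 00001
Remainder = 0001 (nonzero — an error is detected).

0001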